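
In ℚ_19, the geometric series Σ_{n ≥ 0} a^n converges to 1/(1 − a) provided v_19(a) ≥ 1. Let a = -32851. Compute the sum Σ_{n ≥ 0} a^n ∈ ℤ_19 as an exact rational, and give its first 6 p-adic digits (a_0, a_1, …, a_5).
Σ a^n = 1/(1 − a) = 1/32852;  first 6 digits = (1, 0, 4, 14, 15, 17)

v_19(a) = 2 ≥ 1, so the series converges in ℤ_19 to 1/(1 − a) = 1/(1 − (-32851)) = 1/32852. Expand this rational in ℤ_19: compute digits iteratively via d_i = x_i mod 19, x_{i+1} = (x_i − d_i)/19. The first 6 digits are (1, 0, 4, 14, 15, 17).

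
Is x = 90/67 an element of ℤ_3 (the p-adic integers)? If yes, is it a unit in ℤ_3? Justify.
x ∈ ℤ_3 but not a unit; v_3(x) = 2 > 0

ℤ_3 = {x ∈ ℚ_3 : v_3(x) ≥ 0} and ℤ_3^× = {x ∈ ℤ_3 : v_3(x) = 0}. Here v_3(90/67) = v_3(num) − v_3(den) = 2; compare against these criteria.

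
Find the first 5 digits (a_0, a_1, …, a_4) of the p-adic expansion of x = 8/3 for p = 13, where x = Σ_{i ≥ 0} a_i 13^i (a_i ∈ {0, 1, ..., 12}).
(a_0, …, a_4) = (7, 4, 4, 4, 4)

v_13(8/3) = 0 (numerator and denominator both coprime to 13), so x ∈ ℤ_13^×. Compute digits iteratively via a_i = x_i mod 13, x_{i+1} = (x_i − a_i)/13, with x_0 = x:
  x_0 = 8/3;  a_0 = 7;  x_1 = (x_0 − 7)/13 = -1/3
  x_1 = -1/3;  a_1 = 4;  x_2 = (x_1 − 4)/13 = -1/3
  x_2 = -1/3;  a_2 = 4;  x_3 = (x_2 − 4)/13 = -1/3
  x_3 = -1/3;  a_3 = 4;  x_4 = (x_3 − 4)/13 = -1/3
  x_4 = -1/3;  a_4 = 4;  x_5 = (x_4 − 4)/13 = -1/3
Digits: (7, 4, 4, 4, 4).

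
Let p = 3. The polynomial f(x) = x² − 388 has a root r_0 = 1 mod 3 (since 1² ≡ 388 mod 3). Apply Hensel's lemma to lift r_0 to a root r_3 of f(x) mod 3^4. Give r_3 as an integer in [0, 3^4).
r_3 = 73 (mod 81)

Hensel's recurrence: r_{i+1} = r_i − f(r_i)·(f′(r_i))^{-1} mod 3^{i+2}, with f′(x) = 2x. Iterate:
  r_0 = 1 (mod 3)
  r_1 = 1 (mod 9)
  r_2 = 19 (mod 27)
  r_3 = 73 (mod 81)
Final: r_3 = 73, and one checks f(r_3) ≡ 0 mod 3^4.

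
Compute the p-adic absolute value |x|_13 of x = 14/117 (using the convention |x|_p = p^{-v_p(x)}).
|14/117|_13 = 13

Step 1 — compute v_13(x) by factoring powers of 13 out of the numerator and denominator: v_13(14/117) = -1. Step 2 — apply |x|_p = p^{-v_p(x)} = 13^{1} = 13.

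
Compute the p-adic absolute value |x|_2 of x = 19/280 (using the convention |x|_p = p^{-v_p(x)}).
|19/280|_2 = 8

Step 1 — compute v_2(x) by factoring powers of 2 out of the numerator and denominator: v_2(19/280) = -3. Step 2 — apply |x|_p = p^{-v_p(x)} = 2^{3} = 8.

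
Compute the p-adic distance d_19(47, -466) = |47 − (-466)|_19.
d_19(47, -466) = 1/19

Step 1 — x − y = 47 − (-466) = 513. Step 2 — v_19(513) = 1 (factor: 513 = (19^1 · 27); the sign does not affect v_p). Step 3 — |x − y|_19 = 19^{-1} = 1/19.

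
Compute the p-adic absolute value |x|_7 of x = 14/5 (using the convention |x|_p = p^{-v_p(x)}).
|14/5|_7 = 1/7

Step 1 — compute v_7(x) by factoring powers of 7 out of the numerator and denominator: v_7(14/5) = 1. Step 2 — apply |x|_p = p^{-v_p(x)} = 7^{-1} = 1/7.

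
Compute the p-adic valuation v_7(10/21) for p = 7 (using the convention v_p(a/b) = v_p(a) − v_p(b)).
v_7(10/21) = -1

Factor powers of 7 from the numerator and denominator of the reduced fraction: 10 = 7^0 · 10 and 21 = 7^1 · 3. Apply v_p(a/b) = v_p(a) − v_p(b): v_7(10/21) = 0 − 1 = -1.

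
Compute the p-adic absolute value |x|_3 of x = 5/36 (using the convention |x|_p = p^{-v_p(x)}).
|5/36|_3 = 9

Step 1 — compute v_3(x) by factoring powers of 3 out of the numerator and denominator: v_3(5/36) = -2. Step 2 — apply |x|_p = p^{-v_p(x)} = 3^{2} = 9.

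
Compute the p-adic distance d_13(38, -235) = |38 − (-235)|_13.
d_13(38, -235) = 1/13

Step 1 — x − y = 38 − (-235) = 273. Step 2 — v_13(273) = 1 (factor: 273 = (13^1 · 21); the sign does not affect v_p). Step 3 — |x − y|_13 = 13^{-1} = 1/13.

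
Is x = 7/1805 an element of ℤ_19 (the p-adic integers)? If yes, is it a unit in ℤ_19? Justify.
x ∉ ℤ_19 (v_19(x) = -2 < 0)

ℤ_19 = {x ∈ ℚ_19 : v_19(x) ≥ 0} and ℤ_19^× = {x ∈ ℤ_19 : v_19(x) = 0}. Here v_19(7/1805) = v_19(num) − v_19(den) = -2; compare against these criteria.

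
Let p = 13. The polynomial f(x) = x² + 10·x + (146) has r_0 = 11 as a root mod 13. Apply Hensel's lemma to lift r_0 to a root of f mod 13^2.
r_1 = 89 (mod 169)

Hensel: r_{i+1} = r_i − f(r_i)·(f′(r_i))^{-1} mod 13^{i+2}, f′(x) = 2x + 10. Iterate:
  r_0 = 11 (mod 13)
  r_1 = 89 (mod 169)
Final: r = 89 satisfies f(r) ≡ 0 mod 13^2.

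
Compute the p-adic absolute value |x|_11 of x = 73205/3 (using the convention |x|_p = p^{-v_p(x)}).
|73205/3|_11 = 1/14641

Step 1 — compute v_11(x) by factoring powers of 11 out of the numerator and denominator: v_11(73205/3) = 4. Step 2 — apply |x|_p = p^{-v_p(x)} = 11^{-4} = 1/14641.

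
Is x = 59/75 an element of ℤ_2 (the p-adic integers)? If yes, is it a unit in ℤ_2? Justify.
x ∈ ℤ_2^× (unit); v_2(x) = 0

ℤ_2 = {x ∈ ℚ_2 : v_2(x) ≥ 0} and ℤ_2^× = {x ∈ ℤ_2 : v_2(x) = 0}. Here v_2(59/75) = v_2(num) − v_2(den) = 0; compare against these criteria.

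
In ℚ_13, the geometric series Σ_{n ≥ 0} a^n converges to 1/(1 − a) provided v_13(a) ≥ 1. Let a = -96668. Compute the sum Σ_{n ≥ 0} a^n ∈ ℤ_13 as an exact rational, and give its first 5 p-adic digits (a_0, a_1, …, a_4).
Σ a^n = 1/(1 − a) = 1/96669;  first 5 digits = (1, 0, 0, 8, 9)

v_13(a) = 3 ≥ 1, so the series converges in ℤ_13 to 1/(1 − a) = 1/(1 − (-96668)) = 1/96669. Expand this rational in ℤ_13: compute digits iteratively via d_i = x_i mod 13, x_{i+1} = (x_i − d_i)/13. The first 5 digits are (1, 0, 0, 8, 9).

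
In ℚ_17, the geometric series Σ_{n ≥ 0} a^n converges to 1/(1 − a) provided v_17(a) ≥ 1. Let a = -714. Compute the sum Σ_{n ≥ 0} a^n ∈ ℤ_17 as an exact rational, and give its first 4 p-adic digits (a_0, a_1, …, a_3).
Σ a^n = 1/(1 − a) = 1/715;  first 4 digits = (1, 9, 10, 16)

v_17(a) = 1 ≥ 1, so the series converges in ℤ_17 to 1/(1 − a) = 1/(1 − (-714)) = 1/715. Expand this rational in ℤ_17: compute digits iteratively via d_i = x_i mod 17, x_{i+1} = (x_i − d_i)/17. The first 4 digits are (1, 9, 10, 16).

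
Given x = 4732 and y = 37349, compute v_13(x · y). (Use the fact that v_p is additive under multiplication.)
v_13(176735468) = 5

v_p(x) = 2 (factor: 4732 = 13^2 · 28); v_p(y) = 3 (factor: 37349 = 13^3 · 17). Additivity: v_p(xy) = v_p(x) + v_p(y) = 2 + 3 = 5. (Direct check: xy = 176735468 = 13^5 · (476).)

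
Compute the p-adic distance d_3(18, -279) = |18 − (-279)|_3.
d_3(18, -279) = 1/27

Step 1 — x − y = 18 − (-279) = 297. Step 2 — v_3(297) = 3 (factor: 297 = (3^3 · 11); the sign does not affect v_p). Step 3 — |x − y|_3 = 3^{-3} = 1/27.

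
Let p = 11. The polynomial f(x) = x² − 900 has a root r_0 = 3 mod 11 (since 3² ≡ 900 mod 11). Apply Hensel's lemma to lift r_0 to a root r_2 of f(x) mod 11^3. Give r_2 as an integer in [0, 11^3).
r_2 = 1301 (mod 1331)

Hensel's recurrence: r_{i+1} = r_i − f(r_i)·(f′(r_i))^{-1} mod 11^{i+2}, with f′(x) = 2x. Iterate:
  r_0 = 3 (mod 11)
  r_1 = 91 (mod 121)
  r_2 = 1301 (mod 1331)
Final: r_2 = 1301, and one checks f(r_2) ≡ 0 mod 11^3.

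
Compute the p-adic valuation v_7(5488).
v_7(5488) = 3

v_7(n) is the largest exponent k such that 7^k divides n. Factor out: 5488 = 7^3 · 16. (Sign doesn't affect v_p.) So v_7(5488) = 3.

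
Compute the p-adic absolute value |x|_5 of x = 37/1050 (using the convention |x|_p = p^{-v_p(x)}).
|37/1050|_5 = 25

Step 1 — compute v_5(x) by factoring powers of 5 out of the numerator and denominator: v_5(37/1050) = -2. Step 2 — apply |x|_p = p^{-v_p(x)} = 5^{2} = 25.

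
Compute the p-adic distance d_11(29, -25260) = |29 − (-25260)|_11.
d_11(29, -25260) = 1/1331

Step 1 — x − y = 29 − (-25260) = 25289. Step 2 — v_11(25289) = 3 (factor: 25289 = (11^3 · 19); the sign does not affect v_p). Step 3 — |x − y|_11 = 11^{-3} = 1/1331.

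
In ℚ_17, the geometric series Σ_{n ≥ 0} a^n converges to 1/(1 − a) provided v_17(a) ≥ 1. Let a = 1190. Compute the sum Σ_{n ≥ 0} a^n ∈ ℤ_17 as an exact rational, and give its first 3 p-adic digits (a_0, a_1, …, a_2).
Σ a^n = 1/(1 − a) = -1/1189;  first 3 digits = (1, 2, 8)

v_17(a) = 1 ≥ 1, so the series converges in ℤ_17 to 1/(1 − a) = 1/(1 − 1190) = -1/1189. Expand this rational in ℤ_17: compute digits iteratively via d_i = x_i mod 17, x_{i+1} = (x_i − d_i)/17. The first 3 digits are (1, 2, 8).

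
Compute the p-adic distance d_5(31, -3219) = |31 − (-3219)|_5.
d_5(31, -3219) = 1/125

Step 1 — x − y = 31 − (-3219) = 3250. Step 2 — v_5(3250) = 3 (factor: 3250 = (5^3 · 26); the sign does not affect v_p). Step 3 — |x − y|_5 = 5^{-3} = 1/125.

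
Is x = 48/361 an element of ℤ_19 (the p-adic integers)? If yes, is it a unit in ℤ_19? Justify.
x ∉ ℤ_19 (v_19(x) = -2 < 0)

ℤ_19 = {x ∈ ℚ_19 : v_19(x) ≥ 0} and ℤ_19^× = {x ∈ ℤ_19 : v_19(x) = 0}. Here v_19(48/361) = v_19(num) − v_19(den) = -2; compare against these criteria.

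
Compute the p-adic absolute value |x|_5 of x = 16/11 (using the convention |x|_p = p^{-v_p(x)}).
|16/11|_5 = 1

Step 1 — compute v_5(x) by factoring powers of 5 out of the numerator and denominator: v_5(16/11) = 0. Step 2 — apply |x|_p = p^{-v_p(x)} = 5^{0} = 1.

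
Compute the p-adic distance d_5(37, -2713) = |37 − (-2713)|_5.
d_5(37, -2713) = 1/125

Step 1 — x − y = 37 − (-2713) = 2750. Step 2 — v_5(2750) = 3 (factor: 2750 = (5^3 · 22); the sign does not affect v_p). Step 3 — |x − y|_5 = 5^{-3} = 1/125.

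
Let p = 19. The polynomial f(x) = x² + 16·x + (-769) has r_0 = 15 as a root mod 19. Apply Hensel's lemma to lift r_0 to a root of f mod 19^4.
r_3 = 102577 (mod 130321)

Hensel: r_{i+1} = r_i − f(r_i)·(f′(r_i))^{-1} mod 19^{i+2}, f′(x) = 2x + 16. Iterate:
  r_0 = 15 (mod 19)
  r_1 = 53 (mod 361)
  r_2 = 6551 (mod 6859)
  r_3 = 102577 (mod 130321)
Final: r = 102577 satisfies f(r) ≡ 0 mod 19^4.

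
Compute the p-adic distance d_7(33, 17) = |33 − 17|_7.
d_7(33, 17) = 1

Step 1 — x − y = 33 − 17 = 16. Step 2 — v_7(16) = 0 (factor: 16 = (7^0 · 16); the sign does not affect v_p). Step 3 — |x − y|_7 = 7^{0} = 1.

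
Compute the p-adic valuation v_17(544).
v_17(544) = 1

v_17(n) is the largest exponent k such that 17^k divides n. Factor out: 544 = 17^1 · 32. (Sign doesn't affect v_p.) So v_17(544) = 1.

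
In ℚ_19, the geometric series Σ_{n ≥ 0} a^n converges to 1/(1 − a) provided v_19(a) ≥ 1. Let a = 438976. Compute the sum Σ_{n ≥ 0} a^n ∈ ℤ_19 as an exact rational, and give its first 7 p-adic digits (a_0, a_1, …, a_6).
Σ a^n = 1/(1 − a) = -1/438975;  first 7 digits = (1, 0, 0, 7, 3, 0, 11)

v_19(a) = 3 ≥ 1, so the series converges in ℤ_19 to 1/(1 − a) = 1/(1 − 438976) = -1/438975. Expand this rational in ℤ_19: compute digits iteratively via d_i = x_i mod 19, x_{i+1} = (x_i − d_i)/19. The first 7 digits are (1, 0, 0, 7, 3, 0, 11).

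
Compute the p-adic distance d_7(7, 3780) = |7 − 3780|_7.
d_7(7, 3780) = 1/343

Step 1 — x − y = 7 − 3780 = -3773. Step 2 — v_7(-3773) = 3 (factor: -3773 = −(7^3 · 11); the sign does not affect v_p). Step 3 — |x − y|_7 = 7^{-3} = 1/343.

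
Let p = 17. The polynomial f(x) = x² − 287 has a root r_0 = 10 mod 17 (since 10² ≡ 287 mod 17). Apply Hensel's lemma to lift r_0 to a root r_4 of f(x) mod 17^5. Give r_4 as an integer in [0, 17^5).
r_4 = 1334578 (mod 1419857)

Hensel's recurrence: r_{i+1} = r_i − f(r_i)·(f′(r_i))^{-1} mod 17^{i+2}, with f′(x) = 2x. Iterate:
  r_0 = 10 (mod 17)
  r_1 = 265 (mod 289)
  r_2 = 3155 (mod 4913)
  r_3 = 81763 (mod 83521)
  r_4 = 1334578 (mod 1419857)
Final: r_4 = 1334578, and one checks f(r_4) ≡ 0 mod 17^5.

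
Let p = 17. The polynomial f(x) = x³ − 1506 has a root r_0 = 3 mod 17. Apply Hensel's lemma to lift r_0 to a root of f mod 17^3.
r_2 = 2434 (mod 4913)

Hensel: r_{i+1} = r_i − f(r_i)/f′(r_i) mod 17^{i+2}, where f′(x) = 3x². Iterate:
  r_0 = 3 (mod 17)
  r_1 = 122 (mod 289)
  r_2 = 2434 (mod 4913)
Final: r = 2434 with f(r) ≡ 0 mod 17^3.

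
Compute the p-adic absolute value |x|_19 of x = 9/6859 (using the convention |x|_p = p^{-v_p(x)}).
|9/6859|_19 = 6859

Step 1 — compute v_19(x) by factoring powers of 19 out of the numerator and denominator: v_19(9/6859) = -3. Step 2 — apply |x|_p = p^{-v_p(x)} = 19^{3} = 6859.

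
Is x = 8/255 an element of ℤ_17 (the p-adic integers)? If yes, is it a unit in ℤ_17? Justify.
x ∉ ℤ_17 (v_17(x) = -1 < 0)

ℤ_17 = {x ∈ ℚ_17 : v_17(x) ≥ 0} and ℤ_17^× = {x ∈ ℤ_17 : v_17(x) = 0}. Here v_17(8/255) = v_17(num) − v_17(den) = -1; compare against these criteria.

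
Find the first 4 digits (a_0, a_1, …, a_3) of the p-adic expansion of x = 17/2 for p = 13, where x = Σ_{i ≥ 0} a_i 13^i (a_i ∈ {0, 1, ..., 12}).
(a_0, …, a_3) = (2, 7, 6, 6)

v_13(17/2) = 0 (numerator and denominator both coprime to 13), so x ∈ ℤ_13^×. Compute digits iteratively via a_i = x_i mod 13, x_{i+1} = (x_i − a_i)/13, with x_0 = x:
  x_0 = 17/2;  a_0 = 2;  x_1 = (x_0 − 2)/13 = 1/2
  x_1 = 1/2;  a_1 = 7;  x_2 = (x_1 − 7)/13 = -1/2
  x_2 = -1/2;  a_2 = 6;  x_3 = (x_2 − 6)/13 = -1/2
  x_3 = -1/2;  a_3 = 6;  x_4 = (x_3 − 6)/13 = -1/2
Digits: (2, 7, 6, 6).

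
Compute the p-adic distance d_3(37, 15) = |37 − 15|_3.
d_3(37, 15) = 1

Step 1 — x − y = 37 − 15 = 22. Step 2 — v_3(22) = 0 (factor: 22 = (3^0 · 22); the sign does not affect v_p). Step 3 — |x − y|_3 = 3^{0} = 1.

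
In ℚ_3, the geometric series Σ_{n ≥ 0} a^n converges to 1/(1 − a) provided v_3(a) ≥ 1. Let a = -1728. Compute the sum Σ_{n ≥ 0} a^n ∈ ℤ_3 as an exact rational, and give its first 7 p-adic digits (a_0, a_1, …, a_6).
Σ a^n = 1/(1 − a) = 1/1729;  first 7 digits = (1, 0, 0, 2, 2, 1, 1)

v_3(a) = 3 ≥ 1, so the series converges in ℤ_3 to 1/(1 − a) = 1/(1 − (-1728)) = 1/1729. Expand this rational in ℤ_3: compute digits iteratively via d_i = x_i mod 3, x_{i+1} = (x_i − d_i)/3. The first 7 digits are (1, 0, 0, 2, 2, 1, 1).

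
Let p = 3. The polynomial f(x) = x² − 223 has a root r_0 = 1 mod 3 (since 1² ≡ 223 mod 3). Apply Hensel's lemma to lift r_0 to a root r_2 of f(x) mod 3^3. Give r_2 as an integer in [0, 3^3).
r_2 = 13 (mod 27)

Hensel's recurrence: r_{i+1} = r_i − f(r_i)·(f′(r_i))^{-1} mod 3^{i+2}, with f′(x) = 2x. Iterate:
  r_0 = 1 (mod 3)
  r_1 = 4 (mod 9)
  r_2 = 13 (mod 27)
Final: r_2 = 13, and one checks f(r_2) ≡ 0 mod 3^3.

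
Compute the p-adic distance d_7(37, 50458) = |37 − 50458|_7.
d_7(37, 50458) = 1/16807

Step 1 — x − y = 37 − 50458 = -50421. Step 2 — v_7(-50421) = 5 (factor: -50421 = −(7^5 · 3); the sign does not affect v_p). Step 3 — |x − y|_7 = 7^{-5} = 1/16807.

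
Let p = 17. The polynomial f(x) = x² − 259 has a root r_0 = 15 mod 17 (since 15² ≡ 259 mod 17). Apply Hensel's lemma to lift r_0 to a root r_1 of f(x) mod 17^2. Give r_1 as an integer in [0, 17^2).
r_1 = 151 (mod 289)

Hensel's recurrence: r_{i+1} = r_i − f(r_i)·(f′(r_i))^{-1} mod 17^{i+2}, with f′(x) = 2x. Iterate:
  r_0 = 15 (mod 17)
  r_1 = 151 (mod 289)
Final: r_1 = 151, and one checks f(r_1) ≡ 0 mod 17^2.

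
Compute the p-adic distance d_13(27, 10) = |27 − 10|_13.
d_13(27, 10) = 1

Step 1 — x − y = 27 − 10 = 17. Step 2 — v_13(17) = 0 (factor: 17 = (13^0 · 17); the sign does not affect v_p). Step 3 — |x − y|_13 = 13^{0} = 1.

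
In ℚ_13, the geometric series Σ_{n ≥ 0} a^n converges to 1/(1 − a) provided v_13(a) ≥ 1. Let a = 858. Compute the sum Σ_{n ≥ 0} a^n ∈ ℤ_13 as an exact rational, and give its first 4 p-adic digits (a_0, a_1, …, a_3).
Σ a^n = 1/(1 − a) = -1/857;  first 4 digits = (1, 1, 6, 11)

v_13(a) = 1 ≥ 1, so the series converges in ℤ_13 to 1/(1 − a) = 1/(1 − 858) = -1/857. Expand this rational in ℤ_13: compute digits iteratively via d_i = x_i mod 13, x_{i+1} = (x_i − d_i)/13. The first 4 digits are (1, 1, 6, 11).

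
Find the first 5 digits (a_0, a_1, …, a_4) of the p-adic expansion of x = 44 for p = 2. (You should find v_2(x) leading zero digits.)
(a_0, …, a_4) = (0, 0, 1, 1, 0)

v_2(44) = 2, so a_0 = ... = a_1 = 0. Factor out: x = 2^2 · u with u = 11 a unit in ℤ_2. Expand u iteratively via a_{v+i} = u_i mod 2, u_{i+1} = (u_i − a_{v+i})/2:
  u_0 = 11;  a_2 = 1;  u_1 = (u_0 − 1)/2 = 5
  u_1 = 5;  a_3 = 1;  u_2 = (u_1 − 1)/2 = 2
  u_2 = 2;  a_4 = 0;  u_3 = (u_2 − 0)/2 = 1
Digits: (0, 0, 1, 1, 0).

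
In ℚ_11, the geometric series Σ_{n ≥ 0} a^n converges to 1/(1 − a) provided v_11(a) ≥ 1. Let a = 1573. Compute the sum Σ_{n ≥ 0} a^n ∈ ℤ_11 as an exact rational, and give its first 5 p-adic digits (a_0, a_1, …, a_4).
Σ a^n = 1/(1 − a) = -1/1572;  first 5 digits = (1, 0, 2, 1, 4)

v_11(a) = 2 ≥ 1, so the series converges in ℤ_11 to 1/(1 − a) = 1/(1 − 1573) = -1/1572. Expand this rational in ℤ_11: compute digits iteratively via d_i = x_i mod 11, x_{i+1} = (x_i − d_i)/11. The first 5 digits are (1, 0, 2, 1, 4).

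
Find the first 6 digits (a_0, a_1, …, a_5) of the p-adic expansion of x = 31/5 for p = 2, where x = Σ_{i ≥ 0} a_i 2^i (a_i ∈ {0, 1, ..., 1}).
(a_0, …, a_5) = (1, 1, 0, 0, 1, 0)

v_2(31/5) = 0 (numerator and denominator both coprime to 2), so x ∈ ℤ_2^×. Compute digits iteratively via a_i = x_i mod 2, x_{i+1} = (x_i − a_i)/2, with x_0 = x:
  x_0 = 31/5;  a_0 = 1;  x_1 = (x_0 − 1)/2 = 13/5
  x_1 = 13/5;  a_1 = 1;  x_2 = (x_1 − 1)/2 = 4/5
  x_2 = 4/5;  a_2 = 0;  x_3 = (x_2 − 0)/2 = 2/5
  x_3 = 2/5;  a_3 = 0;  x_4 = (x_3 − 0)/2 = 1/5
  x_4 = 1/5;  a_4 = 1;  x_5 = (x_4 − 1)/2 = -2/5
  x_5 = -2/5;  a_5 = 0;  x_6 = (x_5 − 0)/2 = -1/5
Digits: (1, 1, 0, 0, 1, 0).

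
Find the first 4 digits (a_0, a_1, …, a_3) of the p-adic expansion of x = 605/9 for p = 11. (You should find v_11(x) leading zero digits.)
(a_0, …, a_3) = (0, 0, 3, 1)

v_11(605/9) = 2, so a_0 = ... = a_1 = 0. Factor out: x = 11^2 · u with u = 5/9 a unit in ℤ_11. Expand u iteratively via a_{v+i} = u_i mod 11, u_{i+1} = (u_i − a_{v+i})/11:
  u_0 = 5/9;  a_2 = 3;  u_1 = (u_0 − 3)/11 = -2/9
  u_1 = -2/9;  a_3 = 1;  u_2 = (u_1 − 1)/11 = -1/9
Digits: (0, 0, 3, 1).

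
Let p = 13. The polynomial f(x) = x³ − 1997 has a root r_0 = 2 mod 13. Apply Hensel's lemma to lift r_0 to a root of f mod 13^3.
r_2 = 1055 (mod 2197)

Hensel: r_{i+1} = r_i − f(r_i)/f′(r_i) mod 13^{i+2}, where f′(x) = 3x². Iterate:
  r_0 = 2 (mod 13)
  r_1 = 41 (mod 169)
  r_2 = 1055 (mod 2197)
Final: r = 1055 with f(r) ≡ 0 mod 13^3.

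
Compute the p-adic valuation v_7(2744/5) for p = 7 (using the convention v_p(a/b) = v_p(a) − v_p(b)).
v_7(2744/5) = 3

Factor powers of 7 from the numerator and denominator of the reduced fraction: 2744 = 7^3 · 8 and 5 = 7^0 · 5. Apply v_p(a/b) = v_p(a) − v_p(b): v_7(2744/5) = 3 − 0 = 3.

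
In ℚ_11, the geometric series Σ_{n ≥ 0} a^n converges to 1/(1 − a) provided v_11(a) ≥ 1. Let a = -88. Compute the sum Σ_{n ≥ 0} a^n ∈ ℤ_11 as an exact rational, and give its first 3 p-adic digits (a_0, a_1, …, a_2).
Σ a^n = 1/(1 − a) = 1/89;  first 3 digits = (1, 3, 8)

v_11(a) = 1 ≥ 1, so the series converges in ℤ_11 to 1/(1 − a) = 1/(1 − (-88)) = 1/89. Expand this rational in ℤ_11: compute digits iteratively via d_i = x_i mod 11, x_{i+1} = (x_i − d_i)/11. The first 3 digits are (1, 3, 8).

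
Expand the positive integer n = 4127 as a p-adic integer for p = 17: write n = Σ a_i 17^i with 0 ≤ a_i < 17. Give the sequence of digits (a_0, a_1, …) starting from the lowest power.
(a_0, a_1, …) = (13, 4, 14)

Repeated division by 17 gives the digits low-to-high: 4127 = 13 + 4·17^1 + 14·17^2. Digit sequence: (13, 4, 14).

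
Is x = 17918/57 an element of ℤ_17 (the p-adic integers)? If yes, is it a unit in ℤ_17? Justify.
x ∈ ℤ_17 but not a unit; v_17(x) = 2 > 0

ℤ_17 = {x ∈ ℚ_17 : v_17(x) ≥ 0} and ℤ_17^× = {x ∈ ℤ_17 : v_17(x) = 0}. Here v_17(17918/57) = v_17(num) − v_17(den) = 2; compare against these criteria.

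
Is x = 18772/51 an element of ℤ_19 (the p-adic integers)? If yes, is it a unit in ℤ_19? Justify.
x ∈ ℤ_19 but not a unit; v_19(x) = 2 > 0

ℤ_19 = {x ∈ ℚ_19 : v_19(x) ≥ 0} and ℤ_19^× = {x ∈ ℤ_19 : v_19(x) = 0}. Here v_19(18772/51) = v_19(num) − v_19(den) = 2; compare against these criteria.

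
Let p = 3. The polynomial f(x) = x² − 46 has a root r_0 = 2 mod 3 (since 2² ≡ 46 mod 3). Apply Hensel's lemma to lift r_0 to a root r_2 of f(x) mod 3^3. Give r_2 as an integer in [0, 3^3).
r_2 = 17 (mod 27)

Hensel's recurrence: r_{i+1} = r_i − f(r_i)·(f′(r_i))^{-1} mod 3^{i+2}, with f′(x) = 2x. Iterate:
  r_0 = 2 (mod 3)
  r_1 = 8 (mod 9)
  r_2 = 17 (mod 27)
Final: r_2 = 17, and one checks f(r_2) ≡ 0 mod 3^3.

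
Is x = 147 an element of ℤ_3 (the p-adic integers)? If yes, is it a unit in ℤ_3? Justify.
x ∈ ℤ_3 but not a unit; v_3(x) = 1 > 0

ℤ_3 = {x ∈ ℚ_3 : v_3(x) ≥ 0} and ℤ_3^× = {x ∈ ℤ_3 : v_3(x) = 0}. Here v_3(147) = v_3(num) − v_3(den) = 1; compare against these criteria.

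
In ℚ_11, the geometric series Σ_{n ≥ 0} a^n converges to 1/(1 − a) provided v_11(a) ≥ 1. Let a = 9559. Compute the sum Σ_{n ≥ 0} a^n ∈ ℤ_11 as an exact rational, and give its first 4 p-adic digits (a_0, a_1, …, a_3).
Σ a^n = 1/(1 − a) = -1/9558;  first 4 digits = (1, 0, 2, 7)

v_11(a) = 2 ≥ 1, so the series converges in ℤ_11 to 1/(1 − a) = 1/(1 − 9559) = -1/9558. Expand this rational in ℤ_11: compute digits iteratively via d_i = x_i mod 11, x_{i+1} = (x_i − d_i)/11. The first 4 digits are (1, 0, 2, 7).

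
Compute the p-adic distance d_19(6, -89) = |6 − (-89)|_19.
d_19(6, -89) = 1/19

Step 1 — x − y = 6 − (-89) = 95. Step 2 — v_19(95) = 1 (factor: 95 = (19^1 · 5); the sign does not affect v_p). Step 3 — |x − y|_19 = 19^{-1} = 1/19.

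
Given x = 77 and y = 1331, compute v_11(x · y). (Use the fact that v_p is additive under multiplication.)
v_11(102487) = 4

v_p(x) = 1 (factor: 77 = 11^1 · 7); v_p(y) = 3 (factor: 1331 = 11^3 · 1). Additivity: v_p(xy) = v_p(x) + v_p(y) = 1 + 3 = 4. (Direct check: xy = 102487 = 11^4 · (7).)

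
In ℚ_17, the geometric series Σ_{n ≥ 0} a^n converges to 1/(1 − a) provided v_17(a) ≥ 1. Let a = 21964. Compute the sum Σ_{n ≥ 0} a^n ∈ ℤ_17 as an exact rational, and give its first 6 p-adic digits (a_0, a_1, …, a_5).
Σ a^n = 1/(1 − a) = -1/21963;  first 6 digits = (1, 0, 8, 4, 13, 16)

v_17(a) = 2 ≥ 1, so the series converges in ℤ_17 to 1/(1 − a) = 1/(1 − 21964) = -1/21963. Expand this rational in ℤ_17: compute digits iteratively via d_i = x_i mod 17, x_{i+1} = (x_i − d_i)/17. The first 6 digits are (1, 0, 8, 4, 13, 16).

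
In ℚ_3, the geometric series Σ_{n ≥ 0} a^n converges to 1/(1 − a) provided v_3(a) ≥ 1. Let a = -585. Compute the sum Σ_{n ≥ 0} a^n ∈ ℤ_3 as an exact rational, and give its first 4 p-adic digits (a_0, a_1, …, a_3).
Σ a^n = 1/(1 − a) = 1/586;  first 4 digits = (1, 0, 1, 2)

v_3(a) = 2 ≥ 1, so the series converges in ℤ_3 to 1/(1 − a) = 1/(1 − (-585)) = 1/586. Expand this rational in ℤ_3: compute digits iteratively via d_i = x_i mod 3, x_{i+1} = (x_i − d_i)/3. The first 4 digits are (1, 0, 1, 2).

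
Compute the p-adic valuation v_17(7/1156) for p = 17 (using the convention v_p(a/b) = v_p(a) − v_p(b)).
v_17(7/1156) = -2

Factor powers of 17 from the numerator and denominator of the reduced fraction: 7 = 17^0 · 7 and 1156 = 17^2 · 4. Apply v_p(a/b) = v_p(a) − v_p(b): v_17(7/1156) = 0 − 2 = -2.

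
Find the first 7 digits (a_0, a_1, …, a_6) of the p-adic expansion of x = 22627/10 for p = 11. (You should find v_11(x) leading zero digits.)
(a_0, …, a_6) = (0, 0, 0, 5, 3, 3, 3)

v_11(22627/10) = 3, so a_0 = ... = a_2 = 0. Factor out: x = 11^3 · u with u = 17/10 a unit in ℤ_11. Expand u iteratively via a_{v+i} = u_i mod 11, u_{i+1} = (u_i − a_{v+i})/11:
  u_0 = 17/10;  a_3 = 5;  u_1 = (u_0 − 5)/11 = -3/10
  u_1 = -3/10;  a_4 = 3;  u_2 = (u_1 − 3)/11 = -3/10
  u_2 = -3/10;  a_5 = 3;  u_3 = (u_2 − 3)/11 = -3/10
  u_3 = -3/10;  a_6 = 3;  u_4 = (u_3 − 3)/11 = -3/10
Digits: (0, 0, 0, 5, 3, 3, 3).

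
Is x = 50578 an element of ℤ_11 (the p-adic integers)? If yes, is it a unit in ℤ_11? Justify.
x ∈ ℤ_11 but not a unit; v_11(x) = 3 > 0

ℤ_11 = {x ∈ ℚ_11 : v_11(x) ≥ 0} and ℤ_11^× = {x ∈ ℤ_11 : v_11(x) = 0}. Here v_11(50578) = v_11(num) − v_11(den) = 3; compare against these criteria.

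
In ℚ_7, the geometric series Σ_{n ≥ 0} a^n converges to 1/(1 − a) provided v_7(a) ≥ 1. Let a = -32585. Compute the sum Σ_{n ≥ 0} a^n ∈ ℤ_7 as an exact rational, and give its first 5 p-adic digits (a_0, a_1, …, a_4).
Σ a^n = 1/(1 − a) = 1/32586;  first 5 digits = (1, 0, 0, 3, 0)

v_7(a) = 3 ≥ 1, so the series converges in ℤ_7 to 1/(1 − a) = 1/(1 − (-32585)) = 1/32586. Expand this rational in ℤ_7: compute digits iteratively via d_i = x_i mod 7, x_{i+1} = (x_i − d_i)/7. The first 5 digits are (1, 0, 0, 3, 0).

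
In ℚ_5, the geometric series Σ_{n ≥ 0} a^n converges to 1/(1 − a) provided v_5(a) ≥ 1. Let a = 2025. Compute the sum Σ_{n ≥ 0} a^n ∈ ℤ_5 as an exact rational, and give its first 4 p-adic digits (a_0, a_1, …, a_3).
Σ a^n = 1/(1 − a) = -1/2024;  first 4 digits = (1, 0, 1, 1)

v_5(a) = 2 ≥ 1, so the series converges in ℤ_5 to 1/(1 − a) = 1/(1 − 2025) = -1/2024. Expand this rational in ℤ_5: compute digits iteratively via d_i = x_i mod 5, x_{i+1} = (x_i − d_i)/5. The first 4 digits are (1, 0, 1, 1).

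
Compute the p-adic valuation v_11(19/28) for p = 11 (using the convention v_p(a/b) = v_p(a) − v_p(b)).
v_11(19/28) = 0

Factor powers of 11 from the numerator and denominator of the reduced fraction: 19 = 11^0 · 19 and 28 = 11^0 · 28. Apply v_p(a/b) = v_p(a) − v_p(b): v_11(19/28) = 0 − 0 = 0.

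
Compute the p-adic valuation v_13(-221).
v_13(-221) = 1

v_13(n) is the largest exponent k such that 13^k divides n. Factor out: -221 = -13^1 · 17. (Sign doesn't affect v_p.) So v_13(-221) = 1.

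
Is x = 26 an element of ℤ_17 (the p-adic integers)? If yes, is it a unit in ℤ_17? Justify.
x ∈ ℤ_17^× (unit); v_17(x) = 0

ℤ_17 = {x ∈ ℚ_17 : v_17(x) ≥ 0} and ℤ_17^× = {x ∈ ℤ_17 : v_17(x) = 0}. Here v_17(26) = v_17(num) − v_17(den) = 0; compare against these criteria.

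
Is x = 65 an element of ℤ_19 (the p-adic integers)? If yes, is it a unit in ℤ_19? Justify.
x ∈ ℤ_19^× (unit); v_19(x) = 0

ℤ_19 = {x ∈ ℚ_19 : v_19(x) ≥ 0} and ℤ_19^× = {x ∈ ℤ_19 : v_19(x) = 0}. Here v_19(65) = v_19(num) − v_19(den) = 0; compare against these criteria.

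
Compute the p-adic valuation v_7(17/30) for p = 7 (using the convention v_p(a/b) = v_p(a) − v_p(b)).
v_7(17/30) = 0

Factor powers of 7 from the numerator and denominator of the reduced fraction: 17 = 7^0 · 17 and 30 = 7^0 · 30. Apply v_p(a/b) = v_p(a) − v_p(b): v_7(17/30) = 0 − 0 = 0.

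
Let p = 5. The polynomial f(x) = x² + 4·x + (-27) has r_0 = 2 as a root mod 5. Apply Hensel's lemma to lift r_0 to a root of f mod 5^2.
r_1 = 7 (mod 25)

Hensel: r_{i+1} = r_i − f(r_i)·(f′(r_i))^{-1} mod 5^{i+2}, f′(x) = 2x + 4. Iterate:
  r_0 = 2 (mod 5)
  r_1 = 7 (mod 25)
Final: r = 7 satisfies f(r) ≡ 0 mod 5^2.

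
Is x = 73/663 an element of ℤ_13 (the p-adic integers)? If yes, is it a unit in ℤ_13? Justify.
x ∉ ℤ_13 (v_13(x) = -1 < 0)

ℤ_13 = {x ∈ ℚ_13 : v_13(x) ≥ 0} and ℤ_13^× = {x ∈ ℤ_13 : v_13(x) = 0}. Here v_13(73/663) = v_13(num) − v_13(den) = -1; compare against these criteria.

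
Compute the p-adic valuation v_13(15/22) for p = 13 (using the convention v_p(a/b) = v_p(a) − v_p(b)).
v_13(15/22) = 0

Factor powers of 13 from the numerator and denominator of the reduced fraction: 15 = 13^0 · 15 and 22 = 13^0 · 22. Apply v_p(a/b) = v_p(a) − v_p(b): v_13(15/22) = 0 − 0 = 0.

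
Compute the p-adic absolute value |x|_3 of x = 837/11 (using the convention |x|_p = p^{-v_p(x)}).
|837/11|_3 = 1/27

Step 1 — compute v_3(x) by factoring powers of 3 out of the numerator and denominator: v_3(837/11) = 3. Step 2 — apply |x|_p = p^{-v_p(x)} = 3^{-3} = 1/27.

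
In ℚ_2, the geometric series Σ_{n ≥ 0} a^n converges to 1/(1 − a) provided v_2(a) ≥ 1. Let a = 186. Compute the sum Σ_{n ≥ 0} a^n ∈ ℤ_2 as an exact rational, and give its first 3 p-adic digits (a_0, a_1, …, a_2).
Σ a^n = 1/(1 − a) = -1/185;  first 3 digits = (1, 1, 1)

v_2(a) = 1 ≥ 1, so the series converges in ℤ_2 to 1/(1 − a) = 1/(1 − 186) = -1/185. Expand this rational in ℤ_2: compute digits iteratively via d_i = x_i mod 2, x_{i+1} = (x_i − d_i)/2. The first 3 digits are (1, 1, 1).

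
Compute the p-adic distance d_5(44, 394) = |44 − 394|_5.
d_5(44, 394) = 1/25

Step 1 — x − y = 44 − 394 = -350. Step 2 — v_5(-350) = 2 (factor: -350 = −(5^2 · 14); the sign does not affect v_p). Step 3 — |x − y|_5 = 5^{-2} = 1/25.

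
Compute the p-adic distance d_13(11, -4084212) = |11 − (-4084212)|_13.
d_13(11, -4084212) = 1/371293

Step 1 — x − y = 11 − (-4084212) = 4084223. Step 2 — v_13(4084223) = 5 (factor: 4084223 = (13^5 · 11); the sign does not affect v_p). Step 3 — |x − y|_13 = 13^{-5} = 1/371293.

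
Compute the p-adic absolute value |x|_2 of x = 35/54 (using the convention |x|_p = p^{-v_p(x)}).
|35/54|_2 = 2

Step 1 — compute v_2(x) by factoring powers of 2 out of the numerator and denominator: v_2(35/54) = -1. Step 2 — apply |x|_p = p^{-v_p(x)} = 2^{1} = 2.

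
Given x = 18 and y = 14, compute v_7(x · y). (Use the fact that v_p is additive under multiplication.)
v_7(252) = 1

v_p(x) = 0 (factor: 18 = 7^0 · 18); v_p(y) = 1 (factor: 14 = 7^1 · 2). Additivity: v_p(xy) = v_p(x) + v_p(y) = 0 + 1 = 1. (Direct check: xy = 252 = 7^1 · (36).)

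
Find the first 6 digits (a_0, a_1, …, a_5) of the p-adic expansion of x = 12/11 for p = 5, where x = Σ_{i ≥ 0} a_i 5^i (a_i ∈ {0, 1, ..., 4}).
(a_0, …, a_5) = (2, 3, 3, 2, 4, 0)

v_5(12/11) = 0 (numerator and denominator both coprime to 5), so x ∈ ℤ_5^×. Compute digits iteratively via a_i = x_i mod 5, x_{i+1} = (x_i − a_i)/5, with x_0 = x:
  x_0 = 12/11;  a_0 = 2;  x_1 = (x_0 − 2)/5 = -2/11
  x_1 = -2/11;  a_1 = 3;  x_2 = (x_1 − 3)/5 = -7/11
  x_2 = -7/11;  a_2 = 3;  x_3 = (x_2 − 3)/5 = -8/11
  x_3 = -8/11;  a_3 = 2;  x_4 = (x_3 − 2)/5 = -6/11
  x_4 = -6/11;  a_4 = 4;  x_5 = (x_4 − 4)/5 = -10/11
  x_5 = -10/11;  a_5 = 0;  x_6 = (x_5 − 0)/5 = -2/11
Digits: (2, 3, 3, 2, 4, 0).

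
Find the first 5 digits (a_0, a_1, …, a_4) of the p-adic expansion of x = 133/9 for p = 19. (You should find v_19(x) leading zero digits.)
(a_0, …, a_4) = (0, 5, 4, 4, 4)

v_19(133/9) = 1, so a_0 = ... = a_0 = 0. Factor out: x = 19^1 · u with u = 7/9 a unit in ℤ_19. Expand u iteratively via a_{v+i} = u_i mod 19, u_{i+1} = (u_i − a_{v+i})/19:
  u_0 = 7/9;  a_1 = 5;  u_1 = (u_0 − 5)/19 = -2/9
  u_1 = -2/9;  a_2 = 4;  u_2 = (u_1 − 4)/19 = -2/9
  u_2 = -2/9;  a_3 = 4;  u_3 = (u_2 − 4)/19 = -2/9
  u_3 = -2/9;  a_4 = 4;  u_4 = (u_3 − 4)/19 = -2/9
Digits: (0, 5, 4, 4, 4).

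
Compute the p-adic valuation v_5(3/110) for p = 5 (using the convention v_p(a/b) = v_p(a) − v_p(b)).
v_5(3/110) = -1

Factor powers of 5 from the numerator and denominator of the reduced fraction: 3 = 5^0 · 3 and 110 = 5^1 · 22. Apply v_p(a/b) = v_p(a) − v_p(b): v_5(3/110) = 0 − 1 = -1.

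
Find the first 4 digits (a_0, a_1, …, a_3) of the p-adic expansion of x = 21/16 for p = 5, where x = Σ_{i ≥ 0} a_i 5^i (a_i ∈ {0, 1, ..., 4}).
(a_0, …, a_3) = (1, 1, 2, 3)

v_5(21/16) = 0 (numerator and denominator both coprime to 5), so x ∈ ℤ_5^×. Compute digits iteratively via a_i = x_i mod 5, x_{i+1} = (x_i − a_i)/5, with x_0 = x:
  x_0 = 21/16;  a_0 = 1;  x_1 = (x_0 − 1)/5 = 1/16
  x_1 = 1/16;  a_1 = 1;  x_2 = (x_1 − 1)/5 = -3/16
  x_2 = -3/16;  a_2 = 2;  x_3 = (x_2 − 2)/5 = -7/16
  x_3 = -7/16;  a_3 = 3;  x_4 = (x_3 − 3)/5 = -11/16
Digits: (1, 1, 2, 3).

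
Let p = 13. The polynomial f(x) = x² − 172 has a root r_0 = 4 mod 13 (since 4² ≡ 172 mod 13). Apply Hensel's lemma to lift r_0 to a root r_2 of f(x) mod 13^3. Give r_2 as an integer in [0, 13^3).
r_2 = 1967 (mod 2197)

Hensel's recurrence: r_{i+1} = r_i − f(r_i)·(f′(r_i))^{-1} mod 13^{i+2}, with f′(x) = 2x. Iterate:
  r_0 = 4 (mod 13)
  r_1 = 108 (mod 169)
  r_2 = 1967 (mod 2197)
Final: r_2 = 1967, and one checks f(r_2) ≡ 0 mod 13^3.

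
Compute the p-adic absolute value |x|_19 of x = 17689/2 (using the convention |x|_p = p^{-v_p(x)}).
|17689/2|_19 = 1/361

Step 1 — compute v_19(x) by factoring powers of 19 out of the numerator and denominator: v_19(17689/2) = 2. Step 2 — apply |x|_p = p^{-v_p(x)} = 19^{-2} = 1/361.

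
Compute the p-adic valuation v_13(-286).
v_13(-286) = 1

v_13(n) is the largest exponent k such that 13^k divides n. Factor out: -286 = -13^1 · 22. (Sign doesn't affect v_p.) So v_13(-286) = 1.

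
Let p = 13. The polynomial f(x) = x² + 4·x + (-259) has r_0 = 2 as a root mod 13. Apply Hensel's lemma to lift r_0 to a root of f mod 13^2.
r_1 = 54 (mod 169)

Hensel: r_{i+1} = r_i − f(r_i)·(f′(r_i))^{-1} mod 13^{i+2}, f′(x) = 2x + 4. Iterate:
  r_0 = 2 (mod 13)
  r_1 = 54 (mod 169)
Final: r = 54 satisfies f(r) ≡ 0 mod 13^2.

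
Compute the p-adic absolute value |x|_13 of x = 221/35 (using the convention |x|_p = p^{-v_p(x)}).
|221/35|_13 = 1/13

Step 1 — compute v_13(x) by factoring powers of 13 out of the numerator and denominator: v_13(221/35) = 1. Step 2 — apply |x|_p = p^{-v_p(x)} = 13^{-1} = 1/13.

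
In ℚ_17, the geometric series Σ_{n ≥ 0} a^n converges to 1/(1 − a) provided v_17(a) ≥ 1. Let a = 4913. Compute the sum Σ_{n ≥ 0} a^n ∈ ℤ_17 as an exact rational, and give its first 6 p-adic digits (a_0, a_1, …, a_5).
Σ a^n = 1/(1 − a) = -1/4912;  first 6 digits = (1, 0, 0, 1, 0, 0)

v_17(a) = 3 ≥ 1, so the series converges in ℤ_17 to 1/(1 − a) = 1/(1 − 4913) = -1/4912. Expand this rational in ℤ_17: compute digits iteratively via d_i = x_i mod 17, x_{i+1} = (x_i − d_i)/17. The first 6 digits are (1, 0, 0, 1, 0, 0).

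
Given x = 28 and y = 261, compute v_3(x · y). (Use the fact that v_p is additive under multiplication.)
v_3(7308) = 2

v_p(x) = 0 (factor: 28 = 3^0 · 28); v_p(y) = 2 (factor: 261 = 3^2 · 29). Additivity: v_p(xy) = v_p(x) + v_p(y) = 0 + 2 = 2. (Direct check: xy = 7308 = 3^2 · (812).)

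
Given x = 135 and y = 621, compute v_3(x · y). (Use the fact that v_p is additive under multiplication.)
v_3(83835) = 6

v_p(x) = 3 (factor: 135 = 3^3 · 5); v_p(y) = 3 (factor: 621 = 3^3 · 23). Additivity: v_p(xy) = v_p(x) + v_p(y) = 3 + 3 = 6. (Direct check: xy = 83835 = 3^6 · (115).)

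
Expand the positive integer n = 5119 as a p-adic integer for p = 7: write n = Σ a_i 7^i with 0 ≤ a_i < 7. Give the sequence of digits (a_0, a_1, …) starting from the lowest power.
(a_0, a_1, …) = (2, 3, 6, 0, 2)

Repeated division by 7 gives the digits low-to-high: 5119 = 2 + 3·7^1 + 6·7^2 + 2·7^4. Digit sequence: (2, 3, 6, 0, 2).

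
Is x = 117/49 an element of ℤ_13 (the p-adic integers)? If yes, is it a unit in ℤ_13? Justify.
x ∈ ℤ_13 but not a unit; v_13(x) = 1 > 0

ℤ_13 = {x ∈ ℚ_13 : v_13(x) ≥ 0} and ℤ_13^× = {x ∈ ℤ_13 : v_13(x) = 0}. Here v_13(117/49) = v_13(num) − v_13(den) = 1; compare against these criteria.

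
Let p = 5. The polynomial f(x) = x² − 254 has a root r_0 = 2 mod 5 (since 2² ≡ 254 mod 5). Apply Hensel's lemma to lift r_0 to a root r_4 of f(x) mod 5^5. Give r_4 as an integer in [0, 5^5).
r_4 = 1627 (mod 3125)

Hensel's recurrence: r_{i+1} = r_i − f(r_i)·(f′(r_i))^{-1} mod 5^{i+2}, with f′(x) = 2x. Iterate:
  r_0 = 2 (mod 5)
  r_1 = 2 (mod 25)
  r_2 = 2 (mod 125)
  r_3 = 377 (mod 625)
  r_4 = 1627 (mod 3125)
Final: r_4 = 1627, and one checks f(r_4) ≡ 0 mod 5^5.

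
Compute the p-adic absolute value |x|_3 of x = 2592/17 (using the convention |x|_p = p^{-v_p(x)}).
|2592/17|_3 = 1/81

Step 1 — compute v_3(x) by factoring powers of 3 out of the numerator and denominator: v_3(2592/17) = 4. Step 2 — apply |x|_p = p^{-v_p(x)} = 3^{-4} = 1/81.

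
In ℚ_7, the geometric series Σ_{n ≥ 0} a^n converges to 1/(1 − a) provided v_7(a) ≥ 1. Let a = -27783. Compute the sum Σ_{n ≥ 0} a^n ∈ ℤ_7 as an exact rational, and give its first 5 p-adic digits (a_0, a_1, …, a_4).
Σ a^n = 1/(1 − a) = 1/27784;  first 5 digits = (1, 0, 0, 3, 2)

v_7(a) = 3 ≥ 1, so the series converges in ℤ_7 to 1/(1 − a) = 1/(1 − (-27783)) = 1/27784. Expand this rational in ℤ_7: compute digits iteratively via d_i = x_i mod 7, x_{i+1} = (x_i − d_i)/7. The first 5 digits are (1, 0, 0, 3, 2).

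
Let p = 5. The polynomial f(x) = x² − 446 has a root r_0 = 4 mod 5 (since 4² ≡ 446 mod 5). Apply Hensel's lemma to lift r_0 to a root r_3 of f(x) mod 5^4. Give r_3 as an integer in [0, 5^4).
r_3 = 514 (mod 625)

Hensel's recurrence: r_{i+1} = r_i − f(r_i)·(f′(r_i))^{-1} mod 5^{i+2}, with f′(x) = 2x. Iterate:
  r_0 = 4 (mod 5)
  r_1 = 14 (mod 25)
  r_2 = 14 (mod 125)
  r_3 = 514 (mod 625)
Final: r_3 = 514, and one checks f(r_3) ≡ 0 mod 5^4.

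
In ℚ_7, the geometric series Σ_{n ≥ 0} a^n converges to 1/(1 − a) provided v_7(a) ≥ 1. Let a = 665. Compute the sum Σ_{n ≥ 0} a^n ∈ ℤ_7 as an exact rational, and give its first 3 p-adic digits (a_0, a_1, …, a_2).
Σ a^n = 1/(1 − a) = -1/664;  first 3 digits = (1, 4, 1)

v_7(a) = 1 ≥ 1, so the series converges in ℤ_7 to 1/(1 − a) = 1/(1 − 665) = -1/664. Expand this rational in ℤ_7: compute digits iteratively via d_i = x_i mod 7, x_{i+1} = (x_i − d_i)/7. The first 3 digits are (1, 4, 1).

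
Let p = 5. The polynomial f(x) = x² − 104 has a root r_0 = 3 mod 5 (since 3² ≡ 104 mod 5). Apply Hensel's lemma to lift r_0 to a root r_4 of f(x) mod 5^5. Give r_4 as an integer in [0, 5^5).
r_4 = 2473 (mod 3125)

Hensel's recurrence: r_{i+1} = r_i − f(r_i)·(f′(r_i))^{-1} mod 5^{i+2}, with f′(x) = 2x. Iterate:
  r_0 = 3 (mod 5)
  r_1 = 23 (mod 25)
  r_2 = 98 (mod 125)
  r_3 = 598 (mod 625)
  r_4 = 2473 (mod 3125)
Final: r_4 = 2473, and one checks f(r_4) ≡ 0 mod 5^5.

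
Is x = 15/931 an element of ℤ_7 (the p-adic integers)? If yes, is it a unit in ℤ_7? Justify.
x ∉ ℤ_7 (v_7(x) = -2 < 0)

ℤ_7 = {x ∈ ℚ_7 : v_7(x) ≥ 0} and ℤ_7^× = {x ∈ ℤ_7 : v_7(x) = 0}. Here v_7(15/931) = v_7(num) − v_7(den) = -2; compare against these criteria.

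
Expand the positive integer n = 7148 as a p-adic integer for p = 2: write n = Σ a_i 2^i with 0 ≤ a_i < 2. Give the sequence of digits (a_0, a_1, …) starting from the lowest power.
(a_0, a_1, …) = (0, 0, 1, 1, 0, 1, 1, 1, 1, 1, 0, 1, 1)

Repeated division by 2 gives the digits low-to-high: 7148 = 1·2^2 + 1·2^3 + 1·2^5 + 1·2^6 + 1·2^7 + 1·2^8 + 1·2^9 + 1·2^11 + 1·2^12. Digit sequence: (0, 0, 1, 1, 0, 1, 1, 1, 1, 1, 0, 1, 1).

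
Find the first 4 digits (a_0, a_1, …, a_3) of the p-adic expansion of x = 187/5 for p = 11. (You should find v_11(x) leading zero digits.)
(a_0, …, a_3) = (0, 10, 6, 6)

v_11(187/5) = 1, so a_0 = ... = a_0 = 0. Factor out: x = 11^1 · u with u = 17/5 a unit in ℤ_11. Expand u iteratively via a_{v+i} = u_i mod 11, u_{i+1} = (u_i − a_{v+i})/11:
  u_0 = 17/5;  a_1 = 10;  u_1 = (u_0 − 10)/11 = -3/5
  u_1 = -3/5;  a_2 = 6;  u_2 = (u_1 − 6)/11 = -3/5
  u_2 = -3/5;  a_3 = 6;  u_3 = (u_2 − 6)/11 = -3/5
Digits: (0, 10, 6, 6).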